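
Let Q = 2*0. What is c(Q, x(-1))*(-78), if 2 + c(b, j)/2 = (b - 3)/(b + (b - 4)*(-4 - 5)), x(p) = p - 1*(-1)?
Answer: 325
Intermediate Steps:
x(p) = 1 + p (x(p) = p + 1 = 1 + p)
Q = 0
c(b, j) = -4 + 2*(-3 + b)/(36 - 8*b) (c(b, j) = -4 + 2*((b - 3)/(b + (b - 4)*(-4 - 5))) = -4 + 2*((-3 + b)/(b + (-4 + b)*(-9))) = -4 + 2*((-3 + b)/(b + (36 - 9*b))) = -4 + 2*((-3 + b)/(36 - 8*b)) = -4 + 2*(-3 + b)/(36 - 8*b))
c(Q, x(-1))*(-78) = ((75 - 17*0)/(2*(-9 + 2*0)))*(-78) = ((75 + 0)/(2*(-9 + 0)))*(-78) = ((½)*75/(-9))*(-78) = ((½)*(-⅑)*75)*(-78) = -25/6*(-78) = 325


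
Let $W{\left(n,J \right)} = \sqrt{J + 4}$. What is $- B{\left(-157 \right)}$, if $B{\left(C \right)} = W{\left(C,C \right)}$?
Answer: $- 3 i \sqrt{17} \approx - 12.369 i$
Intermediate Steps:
$W{\left(n,J \right)} = \sqrt{4 + J}$
$B{\left(C \right)} = \sqrt{4 + C}$
$- B{\left(-157 \right)} = - \sqrt{4 - 157} = - \sqrt{-153} = - 3 i \sqrt{17}$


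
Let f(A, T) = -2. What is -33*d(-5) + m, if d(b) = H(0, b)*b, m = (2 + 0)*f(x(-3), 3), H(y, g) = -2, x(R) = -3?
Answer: -334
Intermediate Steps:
m = -4 (m = (2 + 0)*(-2) = 2*(-2) = -4)
d(b) = -2*b
-33*d(-5) + m = -(-66)*(-5) - 4 = -33*10 - 4 = -330 - 4 = -334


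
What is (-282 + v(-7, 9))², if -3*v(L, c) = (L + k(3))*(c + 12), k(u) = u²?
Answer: 87616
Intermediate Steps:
v(L, c) = -(9 + L)*(12 + c)/3 (v(L, c) = -(L + 3²)*(c + 12)/3 = -(L + 9)*(12 + c)/3 = -(9 + L)*(12 + c)/3)
(-282 + v(-7, 9))² = (-282 + (-36 - 4*(-7) - 3*9 - ⅓*(-7)*9))² = (-282 + (-36 + 28 - 27 + 21))² = (-282 - 14)² = (-296)² = 87616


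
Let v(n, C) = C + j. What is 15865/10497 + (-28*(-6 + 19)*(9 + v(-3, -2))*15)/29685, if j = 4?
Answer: -10633153/20773563 ≈ -0.51186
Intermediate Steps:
v(n, C) = 4 + C (v(n, C) = C + 4 = 4 + C)
15865/10497 + (-28*(-6 + 19)*(9 + v(-3, -2))*15)/29685 = 15865/10497 + (-28*(-6 + 19)*(9 + (4 - 2))*15)/29685 = 15865*(1/10497) + (-364*(9 + 2)*15)*(1/29685) = 15865/10497 + (-364*11*15)*(1/29685) = 15865/10497 + (-28*143*15)*(1/29685) = 15865/10497 - 4004*15*(1/29685) = 15865/10497 - 60060*1/29685 = 15865/10497 - 4004/1979 = -10633153/20773563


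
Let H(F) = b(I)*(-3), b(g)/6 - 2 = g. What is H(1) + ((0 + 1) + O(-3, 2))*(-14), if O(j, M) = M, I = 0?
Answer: -78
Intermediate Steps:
b(g) = 12 + 6*g
H(F) = -36 (H(F) = (12 + 6*0)*(-3) = (12 + 0)*(-3) = 12*(-3) = -36)
H(1) + ((0 + 1) + O(-3, 2))*(-14) = -36 + ((0 + 1) + 2)*(-14) = -36 + (1 + 2)*(-14) = -36 + 3*(-14) = -36 - 42 = -78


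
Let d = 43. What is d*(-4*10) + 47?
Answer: -1673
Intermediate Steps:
d*(-4*10) + 47 = 43*(-4*10) + 47 = 43*(-40) + 47 = -1720 + 47 = -1673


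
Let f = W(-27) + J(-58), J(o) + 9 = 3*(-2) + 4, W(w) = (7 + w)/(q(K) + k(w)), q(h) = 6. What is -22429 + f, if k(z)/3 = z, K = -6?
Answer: -336596/15 ≈ -22440.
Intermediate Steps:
k(z) = 3*z
W(w) = (7 + w)/(6 + 3*w)
J(o) = -11 (J(o) = -9 + (3*(-2) + 4) = -9 + (-6 + 4) = -9 - 2 = -11)
f = -161/15 (f = (7 - 27)/(3*(2 - 27)) - 11 = (1/3)*(-20)/(-25) - 11 = (1/3)*(-1/25)*(-20) - 11 = 4/15 - 11 = -161/15 ≈ -10.733)
-22429 + f = -22429 - 161/15 = -336596/15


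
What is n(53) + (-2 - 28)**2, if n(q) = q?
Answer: 953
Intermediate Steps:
n(53) + (-2 - 28)**2 = 53 + (-2 - 28)**2 = 53 + (-30)**2 = 53 + 900 = 953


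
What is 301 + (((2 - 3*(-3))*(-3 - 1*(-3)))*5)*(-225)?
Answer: 301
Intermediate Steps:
301 + (((2 - 3*(-3))*(-3 - 1*(-3)))*5)*(-225) = 301 + (((2 + 9)*(-3 + 3))*5)*(-225) = 301 + ((11*0)*5)*(-225) = 301 + (0*5)*(-225) = 301 + 0*(-225) = 301 + 0 = 301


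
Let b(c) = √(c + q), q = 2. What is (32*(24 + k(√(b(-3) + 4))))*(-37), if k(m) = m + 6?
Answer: -35520 - 1184*√(4 + I) ≈ -37906.0 - 293.75*I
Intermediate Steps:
b(c) = √(2 + c) (b(c) = √(c + 2) = √(2 + c))
k(m) = 6 + m
(32*(24 + k(√(b(-3) + 4))))*(-37) = (32*(24 + (6 + √(√(2 - 3) + 4))))*(-37) = (32*(24 + (6 + √(√(-1) + 4))))*(-37) = (32*(24 + (6 + √(I + 4))))*(-37) = (32*(24 + (6 + √(4 + I))))*(-37) = (32*(30 + √(4 + I)))*(-37) = (960 + 32*√(4 + I))*(-37) = -35520 - 1184*√(4 + I)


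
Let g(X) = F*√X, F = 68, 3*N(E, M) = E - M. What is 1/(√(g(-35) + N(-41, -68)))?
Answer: (9 + 68*I*√35)^(-½) ≈ 0.035642 - 0.034854*I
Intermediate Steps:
N(E, M) = -M/3 + E/3 (N(E, M) = (E - M)/3 = -M/3 + E/3)
g(X) = 68*√X
1/(√(g(-35) + N(-41, -68))) = 1/(√(68*√(-35) + (-⅓*(-68) + (⅓)*(-41)))) = 1/(√(68*(I*√35) + (68/3 - 41/3))) = 1/(√(68*I*√35 + 9)) = 1/(√(9 + 68*I*√35)) = (9 + 68*I*√35)^(-½)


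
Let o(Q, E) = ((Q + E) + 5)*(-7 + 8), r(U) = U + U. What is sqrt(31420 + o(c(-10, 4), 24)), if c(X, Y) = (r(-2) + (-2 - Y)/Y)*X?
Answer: 4*sqrt(1969) ≈ 177.49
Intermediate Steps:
r(U) = 2*U
c(X, Y) = X*(-4 + (-2 - Y)/Y) (c(X, Y) = (2*(-2) + (-2 - Y)/Y)*X = (-4 + (-2 - Y)/Y)*X = X*(-4 + (-2 - Y)/Y))
o(Q, E) = 5 + E + Q (o(Q, E) = ((E + Q) + 5)*1 = (5 + E + Q)*1 = 5 + E + Q)
sqrt(31420 + o(c(-10, 4), 24)) = sqrt(31420 + (5 + 24 - 1*(-10)*(2 + 5*4)/4)) = sqrt(31420 + (5 + 24 - 1*(-10)*1/4*(2 + 20))) = sqrt(31420 + (5 + 24 - 1*(-10)*1/4*22)) = sqrt(31420 + (5 + 24 + 55)) = sqrt(31420 + 84) = sqrt(31504) = 4*sqrt(1969)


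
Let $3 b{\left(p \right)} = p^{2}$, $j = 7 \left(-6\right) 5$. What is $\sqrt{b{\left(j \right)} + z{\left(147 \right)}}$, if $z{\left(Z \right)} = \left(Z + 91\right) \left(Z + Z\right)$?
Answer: $168 \sqrt{3} \approx 290.98$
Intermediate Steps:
$z{\left(Z \right)} = 2 Z \left(91 + Z\right)$ ($z{\left(Z \right)} = \left(91 + Z\right) 2 Z = 2 Z \left(91 + Z\right)$)
$j = -210$ ($j = \left(-42\right) 5 = -210$)
$b{\left(p \right)} = \frac{p^{2}}{3}$
$\sqrt{b{\left(j \right)} + z{\left(147 \right)}} = \sqrt{\frac{\left(-210\right)^{2}}{3} + 2 \cdot 147 \left(91 + 147\right)} = \sqrt{\frac{1}{3} \cdot 44100 + 2 \cdot 147 \cdot 238} = \sqrt{14700 + 69972} = \sqrt{84672} = 168 \sqrt{3}$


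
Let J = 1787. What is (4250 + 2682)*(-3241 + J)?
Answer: -10079128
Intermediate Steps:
(4250 + 2682)*(-3241 + J) = (4250 + 2682)*(-3241 + 1787) = 6932*(-1454) = -10079128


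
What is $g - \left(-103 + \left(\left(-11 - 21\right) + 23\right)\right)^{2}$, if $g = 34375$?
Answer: $21831$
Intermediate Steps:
$g - \left(-103 + \left(\left(-11 - 21\right) + 23\right)\right)^{2} = 34375 - \left(-103 + \left(\left(-11 - 21\right) + 23\right)\right)^{2} = 34375 - \left(-103 + \left(-32 + 23\right)\right)^{2} = 34375 - \left(-103 - 9\right)^{2} = 34375 - \left(-112\right)^{2} = 34375 - 12544 = 21831$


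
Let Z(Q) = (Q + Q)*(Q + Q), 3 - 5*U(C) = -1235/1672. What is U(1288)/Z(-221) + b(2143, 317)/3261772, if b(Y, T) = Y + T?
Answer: 53133779147/70095610750880 ≈ 0.00075802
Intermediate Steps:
U(C) = 329/440 (U(C) = ⅗ - (-247)/1672 = ⅗ - ⅕*(-65/88) = ⅗ + 13/88 = 329/440)
b(Y, T) = T + Y
Z(Q) = 4*Q² (Z(Q) = (2*Q)*(2*Q) = 4*Q²)
U(1288)/Z(-221) + b(2143, 317)/3261772 = 329/(440*((4*(-221)²))) + (317 + 2143)/3261772 = 329/(440*((4*48841))) + 2460*(1/3261772) = (329/440)/195364 + 615/815443 = (329/440)*(1/195364) + 615/815443 = 329/85960160 + 615/815443 = 53133779147/70095610750880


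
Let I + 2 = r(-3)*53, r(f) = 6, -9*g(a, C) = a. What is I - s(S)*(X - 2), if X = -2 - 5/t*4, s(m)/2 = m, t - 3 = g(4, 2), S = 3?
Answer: 8900/23 ≈ 386.96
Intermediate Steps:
g(a, C) = -a/9
t = 23/9 (t = 3 - 1/9*4 = 3 - 4/9 = 23/9 ≈ 2.5556)
s(m) = 2*m
I = 316 (I = -2 + 6*53 = -2 + 318 = 316)
X = -226/23 (X = -2 - 5/23/9*4 = -2 - 5*9/23*4 = -2 - 45/23*4 = -2 - 180/23 = -226/23 ≈ -9.8261)
I - s(S)*(X - 2) = 316 - 2*3*(-226/23 - 2) = 316 - 6*(-272)/23 = 316 - 1*(-1632/23) = 316 + 1632/23 = 8900/23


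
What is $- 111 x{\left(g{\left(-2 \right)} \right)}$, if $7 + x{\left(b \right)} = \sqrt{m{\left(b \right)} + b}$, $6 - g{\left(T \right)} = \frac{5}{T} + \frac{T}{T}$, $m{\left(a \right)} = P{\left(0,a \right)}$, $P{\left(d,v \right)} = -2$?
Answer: $777 - \frac{111 \sqrt{22}}{2} \approx 516.68$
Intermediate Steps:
$m{\left(a \right)} = -2$
$g{\left(T \right)} = 5 - \frac{5}{T}$ ($g{\left(T \right)} = 6 - \left(\frac{5}{T} + \frac{T}{T}\right) = 6 - \left(\frac{5}{T} + 1\right) = 6 - \left(1 + \frac{5}{T}\right) = 5 - \frac{5}{T}$)
$x{\left(b \right)} = -7 + \sqrt{-2 + b}$
$- 111 x{\left(g{\left(-2 \right)} \right)} = - 111 \left(-7 + \sqrt{-2 + \left(5 - \frac{5}{-2}\right)}\right) = - 111 \left(-7 + \sqrt{-2 + \left(5 - - \frac{5}{2}\right)}\right) = - 111 \left(-7 + \sqrt{-2 + \left(5 + \frac{5}{2}\right)}\right) = - 111 \left(-7 + \sqrt{-2 + \frac{15}{2}}\right) = - 111 \left(-7 + \sqrt{\frac{11}{2}}\right) = - 111 \left(-7 + \frac{\sqrt{22}}{2}\right) = 777 - \frac{111 \sqrt{22}}{2}$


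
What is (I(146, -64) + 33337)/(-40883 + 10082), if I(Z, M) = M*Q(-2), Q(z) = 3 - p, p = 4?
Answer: -33401/30801 ≈ -1.0844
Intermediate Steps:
Q(z) = -1 (Q(z) = 3 - 1*4 = 3 - 4 = -1)
I(Z, M) = -M (I(Z, M) = M*(-1) = -M)
(I(146, -64) + 33337)/(-40883 + 10082) = (-1*(-64) + 33337)/(-40883 + 10082) = (64 + 33337)/(-30801) = 33401*(-1/30801) = -33401/30801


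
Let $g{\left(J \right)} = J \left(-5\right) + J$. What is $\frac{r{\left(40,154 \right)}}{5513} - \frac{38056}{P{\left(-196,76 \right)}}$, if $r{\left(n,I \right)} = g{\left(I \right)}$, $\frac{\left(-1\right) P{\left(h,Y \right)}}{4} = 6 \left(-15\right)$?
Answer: $- \frac{26253061}{248085} \approx -105.82$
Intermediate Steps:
$P{\left(h,Y \right)} = 360$ ($P{\left(h,Y \right)} = - 4 \cdot 6 \left(-15\right) = \left(-4\right) \left(-90\right) = 360$)
$g{\left(J \right)} = - 4 J$ ($g{\left(J \right)} = - 5 J + J = - 4 J$)
$r{\left(n,I \right)} = - 4 I$
$\frac{r{\left(40,154 \right)}}{5513} - \frac{38056}{P{\left(-196,76 \right)}} = \frac{\left(-4\right) 154}{5513} - \frac{38056}{360} = \left(-616\right) \frac{1}{5513} - \frac{4757}{45} = - \frac{616}{5513} - \frac{4757}{45} = - \frac{26253061}{248085}$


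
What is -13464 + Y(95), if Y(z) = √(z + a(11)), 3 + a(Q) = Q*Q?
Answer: -13464 + √213 ≈ -13449.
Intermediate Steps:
a(Q) = -3 + Q² (a(Q) = -3 + Q*Q = -3 + Q²)
Y(z) = √(118 + z) (Y(z) = √(z + (-3 + 11²)) = √(z + (-3 + 121)) = √(z + 118) = √(118 + z))
-13464 + Y(95) = -13464 + √(118 + 95) = -13464 + √213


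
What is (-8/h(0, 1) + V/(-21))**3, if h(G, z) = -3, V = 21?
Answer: 125/27 ≈ 4.6296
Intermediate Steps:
(-8/h(0, 1) + V/(-21))**3 = (-8/(-3) + 21/(-21))**3 = (-8*(-1/3) + 21*(-1/21))**3 = (8/3 - 1)**3 = (5/3)**3 = 125/27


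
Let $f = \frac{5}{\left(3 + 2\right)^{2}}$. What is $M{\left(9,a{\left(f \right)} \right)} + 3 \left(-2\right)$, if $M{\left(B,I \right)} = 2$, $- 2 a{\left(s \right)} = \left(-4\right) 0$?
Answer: $-4$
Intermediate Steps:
$f = \frac{1}{5}$ ($f = \frac{5}{5^{2}} = \frac{5}{25} = 5 \cdot \frac{1}{25} = \frac{1}{5} \approx 0.2$)
$a{\left(s \right)} = 0$ ($a{\left(s \right)} = - \frac{\left(-4\right) 0}{2} = \left(- \frac{1}{2}\right) 0 = 0$)
$M{\left(9,a{\left(f \right)} \right)} + 3 \left(-2\right) = 2 + 3 \left(-2\right) = 2 - 6 = -4$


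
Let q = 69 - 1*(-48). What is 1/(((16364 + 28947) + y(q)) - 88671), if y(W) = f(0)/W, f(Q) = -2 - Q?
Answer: -117/5073122 ≈ -2.3063e-5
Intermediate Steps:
q = 117 (q = 69 + 48 = 117)
y(W) = -2/W (y(W) = (-2 - 1*0)/W = (-2 + 0)/W = -2/W)
1/(((16364 + 28947) + y(q)) - 88671) = 1/(((16364 + 28947) - 2/117) - 88671) = 1/((45311 - 2*1/117) - 88671) = 1/((45311 - 2/117) - 88671) = 1/(5301385/117 - 88671) = 1/(-5073122/117) = -117/5073122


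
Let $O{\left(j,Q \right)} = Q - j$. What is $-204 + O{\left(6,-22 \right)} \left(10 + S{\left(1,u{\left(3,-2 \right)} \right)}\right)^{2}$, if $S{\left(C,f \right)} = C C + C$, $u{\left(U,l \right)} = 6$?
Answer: $-4236$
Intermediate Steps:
$S{\left(C,f \right)} = C + C^{2}$ ($S{\left(C,f \right)} = C^{2} + C = C + C^{2}$)
$-204 + O{\left(6,-22 \right)} \left(10 + S{\left(1,u{\left(3,-2 \right)} \right)}\right)^{2} = -204 + \left(-22 - 6\right) \left(10 + 1 \left(1 + 1\right)\right)^{2} = -204 + \left(-22 - 6\right) \left(10 + 1 \cdot 2\right)^{2} = -204 - 28 \left(10 + 2\right)^{2} = -204 - 28 \cdot 12^{2} = -204 - 4032 = -4236$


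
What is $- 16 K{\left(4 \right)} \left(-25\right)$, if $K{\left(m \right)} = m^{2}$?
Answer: $6400$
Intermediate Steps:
$- 16 K{\left(4 \right)} \left(-25\right) = - 16 \cdot 4^{2} \left(-25\right) = - 16 \cdot 16 \left(-25\right) = - 256 \left(-25\right) = \left(-1\right) \left(-6400\right) = 6400$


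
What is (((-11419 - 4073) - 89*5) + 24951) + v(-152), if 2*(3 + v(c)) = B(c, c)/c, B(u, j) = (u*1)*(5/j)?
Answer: 2739339/304 ≈ 9011.0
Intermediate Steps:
B(u, j) = 5*u/j (B(u, j) = u*(5/j) = 5*u/j)
v(c) = -3 + 5/(2*c) (v(c) = -3 + ((5*c/c)/c)/2 = -3 + (5/c)/2 = -3 + 5/(2*c))
(((-11419 - 4073) - 89*5) + 24951) + v(-152) = (((-11419 - 4073) - 89*5) + 24951) + (-3 + (5/2)/(-152)) = ((-15492 - 445) + 24951) + (-3 + (5/2)*(-1/152)) = (-15937 + 24951) + (-3 - 5/304) = 9014 - 917/304 = 2739339/304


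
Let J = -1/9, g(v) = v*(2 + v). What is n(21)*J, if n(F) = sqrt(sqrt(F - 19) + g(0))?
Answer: -2**(1/4)/9 ≈ -0.13213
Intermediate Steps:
n(F) = (-19 + F)**(1/4) (n(F) = sqrt(sqrt(F - 19) + 0*(2 + 0)) = sqrt(sqrt(-19 + F) + 0*2) = sqrt(sqrt(-19 + F) + 0) = sqrt(sqrt(-19 + F)) = (-19 + F)**(1/4))
J = -1/9 (J = -1*1/9 = -1/9 ≈ -0.11111)
n(21)*J = (-19 + 21)**(1/4)*(-1/9) = 2**(1/4)*(-1/9) = -2**(1/4)/9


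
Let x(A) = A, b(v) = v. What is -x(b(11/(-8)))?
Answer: 11/8 ≈ 1.3750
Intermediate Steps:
-x(b(11/(-8))) = -11/(-8) = -11*(-1)/8 = -1*(-11/8) = 11/8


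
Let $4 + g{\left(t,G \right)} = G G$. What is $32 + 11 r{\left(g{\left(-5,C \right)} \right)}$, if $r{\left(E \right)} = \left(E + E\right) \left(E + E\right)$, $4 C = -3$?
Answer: $\frac{35323}{64} \approx 551.92$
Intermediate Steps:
$C = - \frac{3}{4}$ ($C = \frac{1}{4} \left(-3\right) = - \frac{3}{4} \approx -0.75$)
$g{\left(t,G \right)} = -4 + G^{2}$ ($g{\left(t,G \right)} = -4 + G G = -4 + G^{2}$)
$r{\left(E \right)} = 4 E^{2}$ ($r{\left(E \right)} = 2 E 2 E = 4 E^{2}$)
$32 + 11 r{\left(g{\left(-5,C \right)} \right)} = 32 + 11 \cdot 4 \left(-4 + \left(- \frac{3}{4}\right)^{2}\right)^{2} = 32 + 11 \cdot 4 \left(-4 + \frac{9}{16}\right)^{2} = 32 + 11 \cdot 4 \left(- \frac{55}{16}\right)^{2} = 32 + 11 \cdot 4 \cdot \frac{3025}{256} = 32 + 11 \cdot \frac{3025}{64} = 32 + \frac{33275}{64} = \frac{35323}{64}$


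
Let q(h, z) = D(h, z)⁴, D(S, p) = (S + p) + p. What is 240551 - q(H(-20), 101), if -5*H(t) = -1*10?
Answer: -1731650905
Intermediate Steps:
D(S, p) = S + 2*p
H(t) = 2 (H(t) = -(-1)*10/5 = -⅕*(-10) = 2)
q(h, z) = (h + 2*z)⁴
240551 - q(H(-20), 101) = 240551 - (2 + 2*101)⁴ = 240551 - (2 + 202)⁴ = 240551 - 1*204⁴ = 240551 - 1*1731891456 = 240551 - 1731891456 = -1731650905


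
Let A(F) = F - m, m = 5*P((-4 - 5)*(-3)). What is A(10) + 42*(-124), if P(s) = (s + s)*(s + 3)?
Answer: -13298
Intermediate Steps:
P(s) = 2*s*(3 + s) (P(s) = (2*s)*(3 + s) = 2*s*(3 + s))
m = 8100 (m = 5*(2*((-4 - 5)*(-3))*(3 + (-4 - 5)*(-3))) = 5*(2*(-9*(-3))*(3 - 9*(-3))) = 5*(2*27*(3 + 27)) = 5*(2*27*30) = 5*1620 = 8100)
A(F) = -8100 + F (A(F) = F - 1*8100 = F - 8100 = -8100 + F)
A(10) + 42*(-124) = (-8100 + 10) + 42*(-124) = -8090 - 5208 = -13298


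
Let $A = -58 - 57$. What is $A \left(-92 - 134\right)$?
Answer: $25990$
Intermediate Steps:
$A = -115$
$A \left(-92 - 134\right) = - 115 \left(-92 - 134\right) = \left(-115\right) \left(-226\right) = 25990$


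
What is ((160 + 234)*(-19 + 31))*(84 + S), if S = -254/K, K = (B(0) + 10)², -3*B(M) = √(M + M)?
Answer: 9628572/25 ≈ 3.8514e+5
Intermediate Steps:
B(M) = -√2*√M/3 (B(M) = -√(M + M)/3 = -√2*√M/3)
K = 100 (K = (-√2*√0/3 + 10)² = (-⅓*√2*0 + 10)² = (0 + 10)² = 10² = 100)
S = -127/50 (S = -254/100 = -254*1/100 = -127/50 ≈ -2.5400)
((160 + 234)*(-19 + 31))*(84 + S) = ((160 + 234)*(-19 + 31))*(84 - 127/50) = (394*12)*(4073/50) = 4728*(4073/50) = 9628572/25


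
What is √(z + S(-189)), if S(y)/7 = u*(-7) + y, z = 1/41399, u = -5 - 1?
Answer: I*√1763579598430/41399 ≈ 32.078*I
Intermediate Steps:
u = -6
z = 1/41399 ≈ 2.4155e-5
S(y) = 294 + 7*y (S(y) = 7*(-6*(-7) + y) = 7*(42 + y) = 294 + 7*y)
√(z + S(-189)) = √(1/41399 + (294 + 7*(-189))) = √(1/41399 + (294 - 1323)) = √(1/41399 - 1029) = √(-42599570/41399) = I*√1763579598430/41399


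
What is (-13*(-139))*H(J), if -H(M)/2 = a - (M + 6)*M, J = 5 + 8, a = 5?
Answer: 874588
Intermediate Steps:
J = 13
H(M) = -10 + 2*M*(6 + M) (H(M) = -2*(5 - (M + 6)*M) = -2*(5 - (6 + M)*M) = -2*(5 - M*(6 + M)) = -10 + 2*M*(6 + M))
(-13*(-139))*H(J) = (-13*(-139))*(-10 + 2*13**2 + 12*13) = 1807*(-10 + 2*169 + 156) = 1807*(-10 + 338 + 156) = 1807*484 = 874588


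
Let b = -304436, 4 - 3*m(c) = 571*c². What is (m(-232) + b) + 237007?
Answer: -10311929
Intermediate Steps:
m(c) = 4/3 - 571*c²/3
(m(-232) + b) + 237007 = ((4/3 - 571/3*(-232)²) - 304436) + 237007 = ((4/3 - 571/3*53824) - 304436) + 237007 = ((4/3 - 30733504/3) - 304436) + 237007 = (-10244500 - 304436) + 237007 = -10548936 + 237007 = -10311929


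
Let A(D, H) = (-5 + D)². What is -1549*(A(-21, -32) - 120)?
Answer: -861244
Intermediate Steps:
-1549*(A(-21, -32) - 120) = -1549*((-5 - 21)² - 120) = -1549*((-26)² - 120) = -1549*(676 - 120) = -1549*556 = -861244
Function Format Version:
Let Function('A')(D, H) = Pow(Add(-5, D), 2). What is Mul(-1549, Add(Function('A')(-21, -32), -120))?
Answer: -861244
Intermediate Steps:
Mul(-1549, Add(Function('A')(-21, -32), -120)) = Mul(-1549, Add(Pow(Add(-5, -21), 2), -120)) = Mul(-1549, Add(Pow(-26, 2), -120)) = Mul(-1549, Add(676, -120)) = Mul(-1549, 556) = -861244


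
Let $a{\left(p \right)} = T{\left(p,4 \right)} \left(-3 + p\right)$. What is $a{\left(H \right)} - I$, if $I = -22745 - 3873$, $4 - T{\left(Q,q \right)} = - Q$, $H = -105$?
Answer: $37526$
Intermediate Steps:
$T{\left(Q,q \right)} = 4 + Q$ ($T{\left(Q,q \right)} = 4 - - Q = 4 + Q$)
$a{\left(p \right)} = \left(-3 + p\right) \left(4 + p\right)$ ($a{\left(p \right)} = \left(4 + p\right) \left(-3 + p\right) = \left(-3 + p\right) \left(4 + p\right)$)
$I = -26618$
$a{\left(H \right)} - I = \left(-3 - 105\right) \left(4 - 105\right) - -26618 = \left(-108\right) \left(-101\right) + 26618 = 10908 + 26618 = 37526$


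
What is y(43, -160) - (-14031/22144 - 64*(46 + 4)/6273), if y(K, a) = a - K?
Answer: -28039713073/138909312 ≈ -201.86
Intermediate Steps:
y(43, -160) - (-14031/22144 - 64*(46 + 4)/6273) = (-160 - 1*43) - (-14031/22144 - 64*(46 + 4)/6273) = (-160 - 43) - (-14031*1/22144 - 64*50*(1/6273)) = -203 - (-14031/22144 - 3200*1/6273) = -203 - (-14031/22144 - 3200/6273) = -203 - 1*(-158877263/138909312) = -203 + 158877263/138909312 = -28039713073/138909312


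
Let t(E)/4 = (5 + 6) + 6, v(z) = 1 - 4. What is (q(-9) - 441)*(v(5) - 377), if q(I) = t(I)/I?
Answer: 1534060/9 ≈ 1.7045e+5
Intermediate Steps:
v(z) = -3
t(E) = 68 (t(E) = 4*((5 + 6) + 6) = 4*(11 + 6) = 4*17 = 68)
q(I) = 68/I
(q(-9) - 441)*(v(5) - 377) = (68/(-9) - 441)*(-3 - 377) = (68*(-⅑) - 441)*(-380) = (-68/9 - 441)*(-380) = -4037/9*(-380) = 1534060/9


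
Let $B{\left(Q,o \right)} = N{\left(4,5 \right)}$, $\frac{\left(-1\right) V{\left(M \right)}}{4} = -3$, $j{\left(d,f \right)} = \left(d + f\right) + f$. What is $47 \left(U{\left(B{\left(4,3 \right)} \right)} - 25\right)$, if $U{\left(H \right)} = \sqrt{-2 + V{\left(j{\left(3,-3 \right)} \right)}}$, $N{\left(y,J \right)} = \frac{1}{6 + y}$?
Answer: $-1175 + 47 \sqrt{10} \approx -1026.4$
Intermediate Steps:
$j{\left(d,f \right)} = d + 2 f$
$V{\left(M \right)} = 12$ ($V{\left(M \right)} = \left(-4\right) \left(-3\right) = 12$)
$B{\left(Q,o \right)} = \frac{1}{10}$ ($B{\left(Q,o \right)} = \frac{1}{6 + 4} = \frac{1}{10}$)
$U{\left(H \right)} = \sqrt{10}$ ($U{\left(H \right)} = \sqrt{-2 + 12} = \sqrt{10}$)
$47 \left(U{\left(B{\left(4,3 \right)} \right)} - 25\right) = 47 \left(\sqrt{10} - 25\right) = 47 \left(-25 + \sqrt{10}\right) = -1175 + 47 \sqrt{10}$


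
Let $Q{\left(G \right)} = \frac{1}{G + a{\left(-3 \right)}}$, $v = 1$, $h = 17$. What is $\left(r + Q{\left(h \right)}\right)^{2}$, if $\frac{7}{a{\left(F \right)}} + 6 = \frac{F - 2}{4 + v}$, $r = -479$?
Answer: $\frac{58721569}{256} \approx 2.2938 \cdot 10^{5}$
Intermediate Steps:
$a{\left(F \right)} = \frac{7}{- \frac{32}{5} + \frac{F}{5}}$ ($a{\left(F \right)} = \frac{7}{-6 + \frac{F - 2}{4 + 1}} = \frac{7}{-6 + \frac{-2 + F}{5}} = \frac{7}{-6 + \left(-2 + F\right) \frac{1}{5}} = \frac{7}{-6 + \left(- \frac{2}{5} + \frac{F}{5}\right)} = \frac{7}{- \frac{32}{5} + \frac{F}{5}}$)
$Q{\left(G \right)} = \frac{1}{-1 + G}$ ($Q{\left(G \right)} = \frac{1}{G + \frac{35}{-32 - 3}} = \frac{1}{G + \frac{35}{-35}} = \frac{1}{G + 35 \left(- \frac{1}{35}\right)} = \frac{1}{G - 1} = \frac{1}{-1 + G}$)
$\left(r + Q{\left(h \right)}\right)^{2} = \left(-479 + \frac{1}{-1 + 17}\right)^{2} = \left(-479 + \frac{1}{16}\right)^{2} = \left(- \frac{7663}{16}\right)^{2} = \frac{58721569}{256}$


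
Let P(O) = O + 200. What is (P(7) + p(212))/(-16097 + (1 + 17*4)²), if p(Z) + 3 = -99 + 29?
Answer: -67/5668 ≈ -0.011821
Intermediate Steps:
p(Z) = -73 (p(Z) = -3 + (-99 + 29) = -3 - 70 = -73)
P(O) = 200 + O
(P(7) + p(212))/(-16097 + (1 + 17*4)²) = ((200 + 7) - 73)/(-16097 + (1 + 17*4)²) = (207 - 73)/(-16097 + (1 + 68)²) = 134/(-16097 + 69²) = 134/(-16097 + 4761) = 134/(-11336) = 134*(-1/11336) = -67/5668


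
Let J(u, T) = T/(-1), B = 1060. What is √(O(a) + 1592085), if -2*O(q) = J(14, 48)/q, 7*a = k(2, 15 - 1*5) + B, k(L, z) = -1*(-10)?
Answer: √455694574065/535 ≈ 1261.8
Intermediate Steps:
k(L, z) = 10
J(u, T) = -T (J(u, T) = T*(-1) = -T)
a = 1070/7 (a = (10 + 1060)/7 = (⅐)*1070 = 1070/7 ≈ 152.86)
O(q) = 24/q (O(q) = -(-1*48)/(2*q) = -(-24)/q = 24/q)
√(O(a) + 1592085) = √(24/(1070/7) + 1592085) = √(24*(7/1070) + 1592085) = √(84/535 + 1592085) = √(851765559/535) = √455694574065/535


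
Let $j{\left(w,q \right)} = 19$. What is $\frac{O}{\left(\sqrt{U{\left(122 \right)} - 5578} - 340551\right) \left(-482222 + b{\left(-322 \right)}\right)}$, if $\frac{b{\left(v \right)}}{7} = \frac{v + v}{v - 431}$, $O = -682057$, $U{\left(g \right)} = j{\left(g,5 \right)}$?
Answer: $- \frac{58301073545157}{14037174225150715760} - \frac{171196307 i \sqrt{5559}}{14037174225150715760} \approx -4.1533 \cdot 10^{-6} - 9.0931 \cdot 10^{-10} i$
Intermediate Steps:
$U{\left(g \right)} = 19$
$b{\left(v \right)} = \frac{14 v}{-431 + v}$ ($b{\left(v \right)} = 7 \frac{v + v}{v - 431} = 7 \frac{2 v}{-431 + v} = \frac{14 v}{-431 + v}$)
$\frac{O}{\left(\sqrt{U{\left(122 \right)} - 5578} - 340551\right) \left(-482222 + b{\left(-322 \right)}\right)} = - \frac{682057}{\left(\sqrt{19 - 5578} - 340551\right) \left(-482222 + 14 \left(-322\right) \frac{1}{-431 - 322}\right)} = - \frac{682057}{\left(\sqrt{-5559} - 340551\right) \left(-482222 + 14 \left(-322\right) \frac{1}{-753}\right)} = - \frac{682057}{\left(i \sqrt{5559} - 340551\right) \left(-482222 + 14 \left(-322\right) \left(- \frac{1}{753}\right)\right)} = - \frac{682057}{\left(-340551 + i \sqrt{5559}\right) \left(-482222 + \frac{4508}{753}\right)} = - \frac{682057}{\left(-340551 + i \sqrt{5559}\right) \left(- \frac{363108658}{753}\right)} = - \frac{682057}{\frac{41219005530186}{251} - \frac{363108658 i \sqrt{5559}}{753}}$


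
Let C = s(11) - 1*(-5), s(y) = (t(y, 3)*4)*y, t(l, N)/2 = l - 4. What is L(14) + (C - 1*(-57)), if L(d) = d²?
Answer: 874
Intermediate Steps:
t(l, N) = -8 + 2*l (t(l, N) = 2*(l - 4) = 2*(-4 + l) = -8 + 2*l)
s(y) = y*(-32 + 8*y) (s(y) = ((-8 + 2*y)*4)*y = (-32 + 8*y)*y = y*(-32 + 8*y))
C = 621 (C = 8*11*(-4 + 11) - 1*(-5) = 8*11*7 + 5 = 616 + 5 = 621)
L(14) + (C - 1*(-57)) = 14² + (621 - 1*(-57)) = 196 + (621 + 57) = 196 + 678 = 874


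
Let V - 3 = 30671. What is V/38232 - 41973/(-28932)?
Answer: 25960124/11522169 ≈ 2.2531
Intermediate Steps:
V = 30674 (V = 3 + 30671 = 30674)
V/38232 - 41973/(-28932) = 30674/38232 - 41973/(-28932) = 30674*(1/38232) - 41973*(-1/28932) = 15337/19116 + 13991/9644 = 25960124/11522169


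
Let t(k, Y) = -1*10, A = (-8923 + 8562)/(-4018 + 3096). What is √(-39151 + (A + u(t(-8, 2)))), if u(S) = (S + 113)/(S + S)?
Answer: I*√832142094365/4610 ≈ 197.88*I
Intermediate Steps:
A = 361/922 (A = -361/(-922) = -361*(-1/922) = 361/922 ≈ 0.39154)
t(k, Y) = -10
u(S) = (113 + S)/(2*S) (u(S) = (113 + S)/((2*S)) = (113 + S)*(1/(2*S)) = (113 + S)/(2*S))
√(-39151 + (A + u(t(-8, 2)))) = √(-39151 + (361/922 + (½)*(113 - 10)/(-10))) = √(-39151 + (361/922 + (½)*(-⅒)*103)) = √(-39151 + (361/922 - 103/20)) = √(-39151 - 43873/9220) = √(-361016093/9220) = I*√832142094365/4610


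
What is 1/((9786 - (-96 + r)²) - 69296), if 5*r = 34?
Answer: -25/1686666 ≈ -1.4822e-5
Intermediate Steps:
r = 34/5 (r = (⅕)*34 = 34/5 ≈ 6.8000)
1/((9786 - (-96 + r)²) - 69296) = 1/((9786 - (-96 + 34/5)²) - 69296) = 1/((9786 - (-446/5)²) - 69296) = 1/((9786 - 1*198916/25) - 69296) = 1/((9786 - 198916/25) - 69296) = 1/(45734/25 - 69296) = 1/(-1686666/25) = -25/1686666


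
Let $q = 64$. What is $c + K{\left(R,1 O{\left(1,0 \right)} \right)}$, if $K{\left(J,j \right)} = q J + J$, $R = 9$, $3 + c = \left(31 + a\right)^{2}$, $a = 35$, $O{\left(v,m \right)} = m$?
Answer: $4938$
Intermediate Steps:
$c = 4353$ ($c = -3 + \left(31 + 35\right)^{2} = -3 + 66^{2} = -3 + 4356 = 4353$)
$K{\left(J,j \right)} = 65 J$ ($K{\left(J,j \right)} = 64 J + J = 65 J$)
$c + K{\left(R,1 O{\left(1,0 \right)} \right)} = 4353 + 65 \cdot 9 = 4353 + 585 = 4938$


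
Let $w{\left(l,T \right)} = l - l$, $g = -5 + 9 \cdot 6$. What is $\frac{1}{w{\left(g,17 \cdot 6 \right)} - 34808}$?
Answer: $- \frac{1}{34808} \approx -2.8729 \cdot 10^{-5}$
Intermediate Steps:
$g = 49$ ($g = -5 + 54 = 49$)
$w{\left(l,T \right)} = 0$
$\frac{1}{w{\left(g,17 \cdot 6 \right)} - 34808} = \frac{1}{0 - 34808} = \frac{1}{-34808} = - \frac{1}{34808}$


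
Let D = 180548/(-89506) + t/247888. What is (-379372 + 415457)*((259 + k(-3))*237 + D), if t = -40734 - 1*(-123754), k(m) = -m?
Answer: 6214157358093790735/2773432916 ≈ 2.2406e+9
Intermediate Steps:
t = 83020 (t = -40734 + 123754 = 83020)
D = -4665611813/2773432916 (D = 180548/(-89506) + 83020/247888 = 180548*(-1/89506) + 83020*(1/247888) = -90274/44753 + 20755/61972 = -4665611813/2773432916 ≈ -1.6823)
(-379372 + 415457)*((259 + k(-3))*237 + D) = (-379372 + 415457)*((259 - 1*(-3))*237 - 4665611813/2773432916) = 36085*((259 + 3)*237 - 4665611813/2773432916) = 36085*(262*237 - 4665611813/2773432916) = 36085*(62094 - 4665611813/2773432916) = 36085*(172208877874291/2773432916) = 6214157358093790735/2773432916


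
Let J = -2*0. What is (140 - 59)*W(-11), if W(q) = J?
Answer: 0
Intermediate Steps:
J = 0
W(q) = 0
(140 - 59)*W(-11) = (140 - 59)*0 = 81*0 = 0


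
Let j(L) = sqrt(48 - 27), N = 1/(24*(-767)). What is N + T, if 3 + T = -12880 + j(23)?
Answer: -237150265/18408 + sqrt(21) ≈ -12878.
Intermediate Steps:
N = -1/18408 (N = 1/(-18408) = -1/18408 ≈ -5.4324e-5)
j(L) = sqrt(21)
T = -12883 + sqrt(21) (T = -3 + (-12880 + sqrt(21)) = -12883 + sqrt(21) ≈ -12878.)
N + T = -1/18408 + (-12883 + sqrt(21)) = -237150265/18408 + sqrt(21)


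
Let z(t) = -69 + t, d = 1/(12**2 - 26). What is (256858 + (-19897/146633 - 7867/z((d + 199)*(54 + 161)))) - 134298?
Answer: 90587953456396151/739133402999 ≈ 1.2256e+5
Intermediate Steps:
d = 1/118 (d = 1/(144 - 26) = 1/118 ≈ 0.0084746)
(256858 + (-19897/146633 - 7867/z((d + 199)*(54 + 161)))) - 134298 = (256858 + (-19897/146633 - 7867/(-69 + (1/118 + 199)*(54 + 161)))) - 134298 = (256858 + (-19897*1/146633 - 7867/(-69 + (23483/118)*215))) - 134298 = (256858 + (-19897/146633 - 7867/(-69 + 5048845/118))) - 134298 = (256858 + (-19897/146633 - 7867/5040703/118)) - 134298 = (256858 + (-19897/146633 - 7867*118/5040703)) - 134298 = (256858 + (-19897/146633 - 928306/5040703)) - 134298 = (256858 - 236415161289/739133402999) - 134298 = 189852091212355853/739133402999 - 134298 = 90587953456396151/739133402999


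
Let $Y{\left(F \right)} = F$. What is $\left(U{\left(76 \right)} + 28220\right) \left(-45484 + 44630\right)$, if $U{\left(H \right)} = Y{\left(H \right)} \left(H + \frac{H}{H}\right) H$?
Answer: $-403918088$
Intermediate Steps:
$U{\left(H \right)} = H^{2} \left(1 + H\right)$ ($U{\left(H \right)} = H \left(H + \frac{H}{H}\right) H = H \left(H + 1\right) H = H \left(1 + H\right) H = H^{2} \left(1 + H\right)$)
$\left(U{\left(76 \right)} + 28220\right) \left(-45484 + 44630\right) = \left(76^{2} \left(1 + 76\right) + 28220\right) \left(-45484 + 44630\right) = \left(5776 \cdot 77 + 28220\right) \left(-854\right) = \left(444752 + 28220\right) \left(-854\right) = 472972 \left(-854\right) = -403918088$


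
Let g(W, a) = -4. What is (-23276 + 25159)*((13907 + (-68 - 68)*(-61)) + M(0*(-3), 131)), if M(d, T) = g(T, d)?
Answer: 41800717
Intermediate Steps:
M(d, T) = -4
(-23276 + 25159)*((13907 + (-68 - 68)*(-61)) + M(0*(-3), 131)) = (-23276 + 25159)*((13907 + (-68 - 68)*(-61)) - 4) = 1883*((13907 - 136*(-61)) - 4) = 1883*((13907 + 8296) - 4) = 1883*(22203 - 4) = 1883*22199 = 41800717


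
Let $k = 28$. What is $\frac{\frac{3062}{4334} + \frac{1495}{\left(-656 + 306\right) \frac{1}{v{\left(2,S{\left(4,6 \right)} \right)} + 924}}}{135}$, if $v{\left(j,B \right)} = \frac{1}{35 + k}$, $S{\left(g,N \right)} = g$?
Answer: $- \frac{37711372019}{1290123450} \approx -29.231$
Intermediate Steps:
$v{\left(j,B \right)} = \frac{1}{63}$ ($v{\left(j,B \right)} = \frac{1}{35 + 28} = \frac{1}{63}$)
$\frac{\frac{3062}{4334} + \frac{1495}{\left(-656 + 306\right) \frac{1}{v{\left(2,S{\left(4,6 \right)} \right)} + 924}}}{135} = \frac{\frac{3062}{4334} + \frac{1495}{\left(-656 + 306\right) \frac{1}{\frac{1}{63} + 924}}}{135} = \left(3062 \cdot \frac{1}{4334} + \frac{1495}{\left(-350\right) \frac{1}{\frac{58213}{63}}}\right) \frac{1}{135} = \left(\frac{1531}{2167} + \frac{1495}{\left(-350\right) \frac{63}{58213}}\right) \frac{1}{135} = \left(\frac{1531}{2167} + \frac{1495}{- \frac{22050}{58213}}\right) \frac{1}{135} = \left(\frac{1531}{2167} + 1495 \left(- \frac{58213}{22050}\right)\right) \frac{1}{135} = \left(\frac{1531}{2167} - \frac{17405687}{4410}\right) \frac{1}{135} = \left(- \frac{37711372019}{9556470}\right) \frac{1}{135} = - \frac{37711372019}{1290123450}$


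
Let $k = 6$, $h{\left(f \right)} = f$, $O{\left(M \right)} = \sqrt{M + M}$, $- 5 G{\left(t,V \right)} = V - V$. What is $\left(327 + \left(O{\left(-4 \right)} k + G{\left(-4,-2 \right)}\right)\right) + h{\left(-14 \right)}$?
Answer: $313 + 12 i \sqrt{2} \approx 313.0 + 16.971 i$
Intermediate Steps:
$G{\left(t,V \right)} = 0$ ($G{\left(t,V \right)} = - \frac{V - V}{5} = \left(- \frac{1}{5}\right) 0 = 0$)
$O{\left(M \right)} = \sqrt{2} \sqrt{M}$ ($O{\left(M \right)} = \sqrt{2 M} = \sqrt{2} \sqrt{M}$)
$\left(327 + \left(O{\left(-4 \right)} k + G{\left(-4,-2 \right)}\right)\right) + h{\left(-14 \right)} = \left(327 + \left(\sqrt{2} \sqrt{-4} \cdot 6 + 0\right)\right) - 14 = \left(327 + \left(\sqrt{2} \cdot 2 i 6 + 0\right)\right) - 14 = \left(327 + \left(2 i \sqrt{2} \cdot 6 + 0\right)\right) - 14 = \left(327 + \left(12 i \sqrt{2} + 0\right)\right) - 14 = \left(327 + 12 i \sqrt{2}\right) - 14 = 313 + 12 i \sqrt{2}$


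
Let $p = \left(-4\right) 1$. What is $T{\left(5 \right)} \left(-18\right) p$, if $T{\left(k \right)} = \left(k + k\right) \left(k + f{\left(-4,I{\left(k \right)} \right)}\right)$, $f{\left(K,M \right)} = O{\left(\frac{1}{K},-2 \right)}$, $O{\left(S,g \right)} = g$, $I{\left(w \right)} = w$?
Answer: $2160$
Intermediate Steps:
$f{\left(K,M \right)} = -2$
$p = -4$
$T{\left(k \right)} = 2 k \left(-2 + k\right)$ ($T{\left(k \right)} = \left(k + k\right) \left(k - 2\right) = 2 k \left(-2 + k\right)$)
$T{\left(5 \right)} \left(-18\right) p = 2 \cdot 5 \left(-2 + 5\right) \left(-18\right) \left(-4\right) = 2 \cdot 5 \cdot 3 \left(-18\right) \left(-4\right) = 30 \left(-18\right) \left(-4\right) = \left(-540\right) \left(-4\right) = 2160$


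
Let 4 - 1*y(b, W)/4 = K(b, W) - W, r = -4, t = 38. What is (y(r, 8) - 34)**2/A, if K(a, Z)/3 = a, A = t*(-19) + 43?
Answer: -3844/679 ≈ -5.6613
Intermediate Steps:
A = -679 (A = 38*(-19) + 43 = -722 + 43 = -679)
K(a, Z) = 3*a
y(b, W) = 16 - 12*b + 4*W (y(b, W) = 16 - 4*(3*b - W) = 16 - 4*(-W + 3*b) = 16 + (-12*b + 4*W) = 16 - 12*b + 4*W)
(y(r, 8) - 34)**2/A = ((16 - 12*(-4) + 4*8) - 34)**2/(-679) = ((16 + 48 + 32) - 34)**2*(-1/679) = (96 - 34)**2*(-1/679) = 62**2*(-1/679) = 3844*(-1/679) = -3844/679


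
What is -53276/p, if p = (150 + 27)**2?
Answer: -53276/31329 ≈ -1.7005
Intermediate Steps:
p = 31329 (p = 177**2 = 31329)
-53276/p = -53276/31329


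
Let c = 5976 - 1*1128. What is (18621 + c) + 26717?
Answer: 50186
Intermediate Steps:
c = 4848 (c = 5976 - 1128 = 4848)
(18621 + c) + 26717 = (18621 + 4848) + 26717 = 23469 + 26717 = 50186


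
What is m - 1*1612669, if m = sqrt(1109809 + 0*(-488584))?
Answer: -1612669 + sqrt(1109809) ≈ -1.6116e+6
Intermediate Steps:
m = sqrt(1109809) (m = sqrt(1109809 + 0) = sqrt(1109809) ≈ 1053.5)
m - 1*1612669 = sqrt(1109809) - 1*1612669 = sqrt(1109809) - 1612669 = -1612669 + sqrt(1109809)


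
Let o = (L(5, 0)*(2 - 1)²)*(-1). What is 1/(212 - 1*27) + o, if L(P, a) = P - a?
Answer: -924/185 ≈ -4.9946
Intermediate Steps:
o = -5 (o = ((5 - 1*0)*(2 - 1)²)*(-1) = ((5 + 0)*1²)*(-1) = (5*1)*(-1) = 5*(-1) = -5)
1/(212 - 1*27) + o = 1/(212 - 1*27) - 5 = 1/(212 - 27) - 5 = 1/185 - 5 = -924/185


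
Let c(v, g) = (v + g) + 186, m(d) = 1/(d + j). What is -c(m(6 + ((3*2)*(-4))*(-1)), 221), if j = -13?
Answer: -6920/17 ≈ -407.06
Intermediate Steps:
m(d) = 1/(-13 + d) (m(d) = 1/(d - 13) = 1/(-13 + d))
c(v, g) = 186 + g + v (c(v, g) = (g + v) + 186 = 186 + g + v)
-c(m(6 + ((3*2)*(-4))*(-1)), 221) = -(186 + 221 + 1/(-13 + (6 + ((3*2)*(-4))*(-1)))) = -(186 + 221 + 1/(-13 + (6 + (6*(-4))*(-1)))) = -(186 + 221 + 1/(-13 + (6 - 24*(-1)))) = -(186 + 221 + 1/(-13 + (6 + 24))) = -(186 + 221 + 1/(-13 + 30)) = -(186 + 221 + 1/17) = -1*6920/17 = -6920/17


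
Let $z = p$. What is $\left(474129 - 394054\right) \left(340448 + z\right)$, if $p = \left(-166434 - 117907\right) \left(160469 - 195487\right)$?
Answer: $797338291398950$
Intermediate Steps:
$p = 9957053138$ ($p = \left(-284341\right) \left(-35018\right) = 9957053138$)
$z = 9957053138$
$\left(474129 - 394054\right) \left(340448 + z\right) = \left(474129 - 394054\right) \left(340448 + 9957053138\right) = 80075 \cdot 9957393586 = 797338291398950$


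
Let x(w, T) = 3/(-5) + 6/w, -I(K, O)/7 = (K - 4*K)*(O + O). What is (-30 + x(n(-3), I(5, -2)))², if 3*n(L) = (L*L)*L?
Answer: 219961/225 ≈ 977.60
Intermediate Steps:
n(L) = L³/3 (n(L) = ((L*L)*L)/3 = (L²*L)/3 = L³/3)
I(K, O) = 42*K*O (I(K, O) = -7*(K - 4*K)*(O + O) = -7*(-3*K)*2*O = -(-42)*K*O = 42*K*O)
x(w, T) = -⅗ + 6/w (x(w, T) = 3*(-⅕) + 6/w = -⅗ + 6/w)
(-30 + x(n(-3), I(5, -2)))² = (-30 + (-⅗ + 6/(((⅓)*(-3)³))))² = (-30 + (-⅗ + 6/(((⅓)*(-27)))))² = (-30 + (-⅗ + 6/(-9)))² = (-30 + (-⅗ + 6*(-⅑)))² = (-30 + (-⅗ - ⅔))² = (-30 - 19/15)² = (-469/15)² = 219961/225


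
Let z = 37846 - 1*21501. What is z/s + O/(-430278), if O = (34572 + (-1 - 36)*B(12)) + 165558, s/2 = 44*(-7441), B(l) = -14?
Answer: -9887057821/20124962616 ≈ -0.49128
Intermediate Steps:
z = 16345 (z = 37846 - 21501 = 16345)
s = -654808 (s = 2*(44*(-7441)) = 2*(-327404) = -654808)
O = 200648 (O = (34572 + (-1 - 36)*(-14)) + 165558 = (34572 - 37*(-14)) + 165558 = (34572 + 518) + 165558 = 35090 + 165558 = 200648)
z/s + O/(-430278) = 16345/(-654808) + 200648/(-430278) = 16345*(-1/654808) + 200648*(-1/430278) = -2335/93544 - 100324/215139 = -9887057821/20124962616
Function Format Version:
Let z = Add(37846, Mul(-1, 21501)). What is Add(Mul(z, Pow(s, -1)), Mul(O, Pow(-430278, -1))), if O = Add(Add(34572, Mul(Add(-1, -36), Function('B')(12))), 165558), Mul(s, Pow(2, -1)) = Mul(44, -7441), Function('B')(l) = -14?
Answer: Rational(-9887057821, 20124962616) ≈ -0.49128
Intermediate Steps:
z = 16345 (z = Add(37846, -21501) = 16345)
s = -654808 (s = Mul(2, Mul(44, -7441)) = Mul(2, -327404) = -654808)
O = 200648 (O = Add(Add(34572, Mul(Add(-1, -36), -14)), 165558) = Add(Add(34572, Mul(-37, -14)), 165558) = Add(Add(34572, 518), 165558) = Add(35090, 165558) = 200648)
Add(Mul(z, Pow(s, -1)), Mul(O, Pow(-430278, -1))) = Add(Mul(16345, Pow(-654808, -1)), Mul(200648, Pow(-430278, -1))) = Add(Mul(16345, Rational(-1, 654808)), Mul(200648, Rational(-1, 430278))) = Add(Rational(-2335, 93544), Rational(-100324, 215139)) = Rational(-9887057821, 20124962616)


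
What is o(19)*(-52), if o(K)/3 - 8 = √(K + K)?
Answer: -1248 - 156*√38 ≈ -2209.6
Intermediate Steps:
o(K) = 24 + 3*√2*√K (o(K) = 24 + 3*√(K + K) = 24 + 3*√(2*K) = 24 + 3*(√2*√K) = 24 + 3*√2*√K)
o(19)*(-52) = (24 + 3*√2*√19)*(-52) = (24 + 3*√38)*(-52) = -1248 - 156*√38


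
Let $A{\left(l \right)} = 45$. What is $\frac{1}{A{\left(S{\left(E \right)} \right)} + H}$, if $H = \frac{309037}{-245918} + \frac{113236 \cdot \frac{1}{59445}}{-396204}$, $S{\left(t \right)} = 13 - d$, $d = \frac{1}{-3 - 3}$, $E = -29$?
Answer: $\frac{1447986503861010}{63339749064090073} \approx 0.022861$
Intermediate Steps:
$d = - \frac{1}{6}$ ($d = \frac{1}{-6} = - \frac{1}{6} \approx -0.16667$)
$S{\left(t \right)} = \frac{79}{6}$ ($S{\left(t \right)} = 13 - - \frac{1}{6} = 13 + \frac{1}{6} = \frac{79}{6}$)
$H = - \frac{1819643609655377}{1447986503861010}$ ($H = 309037 \left(- \frac{1}{245918}\right) + 113236 \cdot \frac{1}{59445} \left(- \frac{1}{396204}\right) = - \frac{309037}{245918} + \frac{113236}{59445} \left(- \frac{1}{396204}\right) = - \frac{309037}{245918} - \frac{28309}{5888086695} = - \frac{1819643609655377}{1447986503861010} \approx -1.2567$)
$\frac{1}{A{\left(S{\left(E \right)} \right)} + H} = \frac{1}{45 - \frac{1819643609655377}{1447986503861010}} = \frac{1}{\frac{63339749064090073}{1447986503861010}} = \frac{1447986503861010}{63339749064090073}$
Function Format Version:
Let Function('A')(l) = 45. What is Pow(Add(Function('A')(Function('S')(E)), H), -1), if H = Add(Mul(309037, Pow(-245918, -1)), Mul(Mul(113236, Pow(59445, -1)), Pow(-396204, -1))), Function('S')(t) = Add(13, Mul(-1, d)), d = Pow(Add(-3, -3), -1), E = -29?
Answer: Rational(1447986503861010, 63339749064090073) ≈ 0.022861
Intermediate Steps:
d = Rational(-1, 6) (d = Pow(-6, -1) = Rational(-1, 6) ≈ -0.16667)
Function('S')(t) = Rational(79, 6) (Function('S')(t) = Add(13, Mul(-1, Rational(-1, 6))) = Add(13, Rational(1, 6)) = Rational(79, 6))
H = Rational(-1819643609655377, 1447986503861010) (H = Add(Mul(309037, Rational(-1, 245918)), Mul(Mul(113236, Rational(1, 59445)), Rational(-1, 396204))) = Add(Rational(-309037, 245918), Mul(Rational(113236, 59445), Rational(-1, 396204))) = Add(Rational(-309037, 245918), Rational(-28309, 5888086695)) = Rational(-1819643609655377, 1447986503861010) ≈ -1.2567)
Pow(Add(Function('A')(Function('S')(E)), H), -1) = Pow(Add(45, Rational(-1819643609655377, 1447986503861010)), -1) = Pow(Rational(63339749064090073, 1447986503861010), -1) = Rational(1447986503861010, 63339749064090073)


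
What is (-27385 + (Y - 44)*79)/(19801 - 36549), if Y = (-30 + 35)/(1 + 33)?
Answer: 1048879/569432 ≈ 1.8420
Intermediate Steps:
Y = 5/34 ≈ 0.14706
(-27385 + (Y - 44)*79)/(19801 - 36549) = (-27385 + (5/34 - 44)*79)/(19801 - 36549) = (-27385 - 1491/34*79)/(-16748) = (-27385 - 117789/34)*(-1/16748) = -1048879/34*(-1/16748) = 1048879/569432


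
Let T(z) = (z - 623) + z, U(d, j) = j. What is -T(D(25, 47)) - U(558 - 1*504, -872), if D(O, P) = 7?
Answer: 1481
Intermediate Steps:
T(z) = -623 + 2*z (T(z) = (-623 + z) + z = -623 + 2*z)
-T(D(25, 47)) - U(558 - 1*504, -872) = -(-623 + 2*7) - 1*(-872) = -(-623 + 14) + 872 = -1*(-609) + 872 = 609 + 872 = 1481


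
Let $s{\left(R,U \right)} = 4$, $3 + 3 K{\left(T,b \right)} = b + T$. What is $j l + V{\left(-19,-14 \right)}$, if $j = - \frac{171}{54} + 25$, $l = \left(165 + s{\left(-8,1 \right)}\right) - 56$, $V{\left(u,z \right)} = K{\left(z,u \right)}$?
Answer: $\frac{14731}{6} \approx 2455.2$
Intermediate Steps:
$K{\left(T,b \right)} = -1 + \frac{T}{3} + \frac{b}{3}$ ($K{\left(T,b \right)} = -1 + \frac{b + T}{3} = -1 + \frac{T + b}{3} = -1 + \left(\frac{T}{3} + \frac{b}{3}\right) = -1 + \frac{T}{3} + \frac{b}{3}$)
$V{\left(u,z \right)} = -1 + \frac{u}{3} + \frac{z}{3}$ ($V{\left(u,z \right)} = -1 + \frac{z}{3} + \frac{u}{3} = -1 + \frac{u}{3} + \frac{z}{3}$)
$l = 113$ ($l = \left(165 + 4\right) - 56 = 169 - 56 = 113$)
$j = \frac{131}{6}$ ($j = \left(-171\right) \frac{1}{54} + 25 = - \frac{19}{6} + 25 = \frac{131}{6} \approx 21.833$)
$j l + V{\left(-19,-14 \right)} = \frac{131}{6} \cdot 113 + \left(-1 + \frac{1}{3} \left(-19\right) + \frac{1}{3} \left(-14\right)\right) = \frac{14803}{6} - 12 = \frac{14731}{6}$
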